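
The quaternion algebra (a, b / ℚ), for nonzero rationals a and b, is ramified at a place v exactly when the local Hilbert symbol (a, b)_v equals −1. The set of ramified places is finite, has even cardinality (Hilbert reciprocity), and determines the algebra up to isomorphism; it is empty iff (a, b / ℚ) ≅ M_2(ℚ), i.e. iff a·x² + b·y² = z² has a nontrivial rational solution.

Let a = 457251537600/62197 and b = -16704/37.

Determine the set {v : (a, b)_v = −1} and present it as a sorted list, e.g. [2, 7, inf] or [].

Mod squares: a ≡ 6951967, b ≡ -1073. Check v ∈ {∞, 2, 3, 5, 11, 13, 19, 29, 31, 37, 41}.
v=29: a=29^1·(≡4), b=29^1·(≡15) mod 29; (4|29)=+1, (15|29)=-1; (−1)^{1·1·14}·(+1)^1·(-1)^1 = -1.
v=11: a=11^1·(≡1), b=11^0·(≡4) mod 11; (1|11)=+1, (4|11)=+1; (−1)^{1·0·5}·(+1)^0·(+1)^1 = +1.
v=2: v_2(a)=6, v_2(b)=6; units ≡ 7, 7 (mod 8); ε·ε+αω+βω = 1·1+6·0+6·0 ≡ 1  ⇒  (a,b)_2 = -1.
v=5: a=5^2·(≡2), b=5^0·(≡3) mod 5; (2|5)=-1, (3|5)=-1; (−1)^{2·0·2}·(-1)^0·(-1)^2 = +1.
v=∞: 6951967 > 0 and -1073 < 0  ⇒  (a,b)_∞ = +1.
v=31: a=31^1·(≡13), b=31^0·(≡6) mod 31; (13|31)=-1, (6|31)=-1; (−1)^{1·0·15}·(-1)^0·(-1)^1 = -1.
v=19: a=19^1·(≡15), b=19^0·(≡3) mod 19; (15|19)=-1, (3|19)=-1; (−1)^{1·0·9}·(-1)^0·(-1)^1 = -1.
v=37: a=37^-1·(≡2), b=37^-1·(≡20) mod 37; (2|37)=-1, (20|37)=-1; (−1)^{-1·-1·18}·(-1)^-1·(-1)^-1 = +1.
v=41: a=41^-2·(≡12), b=41^0·(≡35) mod 41; (12|41)=-1, (35|41)=-1; (−1)^{-2·0·20}·(-1)^0·(-1)^-2 = +1.
v=3: a=3^2·(≡1), b=3^2·(≡1) mod 3; (1|3)=+1, (1|3)=+1; (−1)^{2·2·1}·(+1)^2·(+1)^2 = +1.
v=13: a=13^2·(≡1), b=13^0·(≡6) mod 13; (1|13)=+1, (6|13)=-1; (−1)^{2·0·6}·(+1)^0·(-1)^2 = +1.
|Ram(6951967, -1073)| = 4, even; anisotropic at {2, 19, 29, 31}.

[2, 19, 29, 31]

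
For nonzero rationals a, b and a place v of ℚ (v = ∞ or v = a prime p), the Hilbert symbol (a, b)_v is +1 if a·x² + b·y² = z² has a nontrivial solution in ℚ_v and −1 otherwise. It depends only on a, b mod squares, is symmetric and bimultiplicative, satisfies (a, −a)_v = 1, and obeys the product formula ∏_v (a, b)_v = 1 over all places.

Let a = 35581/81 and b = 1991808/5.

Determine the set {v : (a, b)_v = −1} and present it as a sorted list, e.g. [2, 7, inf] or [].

(a, b) ≡ (35581, 17290) mod (ℚ^×)²; places V = {2, 3, 5, 7, 13, 17, 19, 23, ∞}.
(a,b)_7: α=1, u≡2; β=1, v≡3 (mod 7); (2|7)=+1, (3|7)=-1; sign (−1)^1·+1^1·-1^1 = +1.
(a,b)_2: α=0, β=7; u≡5, v≡5 (mod 8); ε(u)ε(v)=0·0, αω(v)=0·1, βω(u)=7·1; sum ≡ 1  ⇒  -1.
(a,b)_3: α=-4, u≡1; β=2, v≡1 (mod 3); (1|3)=+1, (1|3)=+1; sign (−1)^0·+1^2·+1^-4 = +1.
(a,b)_5: α=0, u≡1; β=-1, v≡3 (mod 5); (1|5)=+1, (3|5)=-1; sign (−1)^0·+1^-1·-1^0 = +1.
(a,b)_17: α=1, u≡8; β=0, v≡4 (mod 17); (8|17)=+1, (4|17)=+1; sign (−1)^0·+1^0·+1^1 = +1.
(a,b)_19: α=0, u≡14; β=1, v≡17 (mod 19); (14|19)=-1, (17|19)=+1; sign (−1)^0·-1^1·+1^0 = -1.
(a,b)_∞: sgn(35581)=+, sgn(17290)=+, so +1.
(a,b)_23: α=1, u≡12; β=0, v≡20 (mod 23); (12|23)=+1, (20|23)=-1; sign (−1)^0·+1^0·-1^1 = -1.
(a,b)_13: α=1, u≡11; β=1, v≡10 (mod 13); (11|13)=-1, (10|13)=+1; sign (−1)^0·-1^1·+1^1 = -1.
|Ram(35581, 17290)| = 4, even; anisotropic at {2, 13, 19, 23}.

[2, 13, 19, 23]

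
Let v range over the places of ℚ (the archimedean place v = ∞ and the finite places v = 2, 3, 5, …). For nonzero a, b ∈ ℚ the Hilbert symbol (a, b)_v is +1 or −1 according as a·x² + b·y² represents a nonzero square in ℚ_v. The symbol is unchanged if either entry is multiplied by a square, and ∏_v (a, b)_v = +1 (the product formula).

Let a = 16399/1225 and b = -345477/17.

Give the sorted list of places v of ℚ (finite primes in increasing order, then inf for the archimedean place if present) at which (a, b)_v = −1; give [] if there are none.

(a, b) ≡ (31, -16269) mod (ℚ^×)²; places V = {2, 3, 5, 7, 11, 17, 19, 23, 29, 31, ∞}.
(a,b)_23: α=2, u≡9; β=0, v≡22 (mod 23); (9|23)=+1, (22|23)=-1; sign (−1)^0·+1^0·-1^2 = +1.
(a,b)_31: α=1, u≡4; β=0, v≡12 (mod 31); (4|31)=+1, (12|31)=-1; sign (−1)^0·+1^0·-1^1 = -1.
(a,b)_19: α=0, u≡15; β=2, v≡13 (mod 19); (15|19)=-1, (13|19)=-1; sign (−1)^0·-1^2·-1^0 = +1.
(a,b)_29: α=0, u≡2; β=1, v≡14 (mod 29); (2|29)=-1, (14|29)=-1; sign (−1)^0·-1^1·-1^0 = -1.
(a,b)_11: α=0, u≡5; β=1, v≡7 (mod 11); (5|11)=+1, (7|11)=-1; sign (−1)^0·+1^1·-1^0 = +1.
(a,b)_3: α=0, u≡1; β=1, v≡1 (mod 3); (1|3)=+1, (1|3)=+1; sign (−1)^0·+1^1·+1^0 = +1.
(a,b)_2: α=0, β=0; u≡7, v≡3 (mod 8); ε(u)ε(v)=1·1, αω(v)=0·1, βω(u)=0·0; sum ≡ 1  ⇒  -1.
(a,b)_∞: sgn(31)=+, sgn(-16269)=−, so +1.
(a,b)_7: α=-2, u≡3; β=0, v≡5 (mod 7); (3|7)=-1, (5|7)=-1; sign (−1)^0·-1^0·-1^-2 = +1.
(a,b)_17: α=0, u≡11; β=-1, v≡14 (mod 17); (11|17)=-1, (14|17)=-1; sign (−1)^0·-1^-1·-1^0 = -1.
(a,b)_5: α=-2, u≡1; β=0, v≡4 (mod 5); (1|5)=+1, (4|5)=+1; sign (−1)^0·+1^0·+1^-2 = +1.
Ram(31, -16269) = {2, 17, 29, 31}; no ℚ_2-point on the conic.

[2, 17, 29, 31]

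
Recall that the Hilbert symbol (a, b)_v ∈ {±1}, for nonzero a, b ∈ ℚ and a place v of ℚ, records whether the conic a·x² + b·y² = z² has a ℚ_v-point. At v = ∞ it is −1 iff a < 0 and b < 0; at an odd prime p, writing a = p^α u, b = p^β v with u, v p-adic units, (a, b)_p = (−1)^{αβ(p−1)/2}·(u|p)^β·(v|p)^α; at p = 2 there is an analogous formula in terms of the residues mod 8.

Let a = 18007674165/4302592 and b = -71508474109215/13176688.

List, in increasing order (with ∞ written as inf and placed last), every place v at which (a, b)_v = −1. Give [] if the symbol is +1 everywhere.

[2, 23, 31, 41]

(a, b) ≡ (1023155, -11254705) mod (ℚ^×)²; places V = {2, 3, 5, 7, 11, 13, 19, 23, 31, 41, ∞}.
(a,b)_∞: sgn(1023155)=+, sgn(-11254705)=−, so +1.
(a,b)_31: α=1, u≡23; β=1, v≡11 (mod 31); (23|31)=-1, (11|31)=-1; sign (−1)^1·-1^1·-1^1 = -1.
(a,b)_2: α=-8, β=-4; u≡3, v≡7 (mod 8); ε(u)ε(v)=1·1, αω(v)=-8·0, βω(u)=-4·1; sum ≡ 1  ⇒  -1.
(a,b)_3: α=6, u≡2; β=6, v≡2 (mod 3); (2|3)=-1, (2|3)=-1; sign (−1)^0·-1^6·-1^6 = +1.
(a,b)_11: α=0, u≡1; β=1, v≡2 (mod 11); (1|11)=+1, (2|11)=-1; sign (−1)^0·+1^1·-1^0 = +1.
(a,b)_41: α=1, u≡38; β=1, v≡5 (mod 41); (38|41)=-1, (5|41)=+1; sign (−1)^0·-1^1·+1^1 = -1.
(a,b)_19: α=0, u≡7; β=2, v≡2 (mod 19); (7|19)=+1, (2|19)=-1; sign (−1)^0·+1^2·-1^0 = +1.
(a,b)_13: α=2, u≡4; β=2, v≡11 (mod 13); (4|13)=+1, (11|13)=-1; sign (−1)^0·+1^2·-1^2 = +1.
(a,b)_23: α=1, u≡9; β=1, v≡16 (mod 23); (9|23)=+1, (16|23)=+1; sign (−1)^1·+1^1·+1^1 = -1.
(a,b)_5: α=1, u≡4; β=1, v≡4 (mod 5); (4|5)=+1, (4|5)=+1; sign (−1)^0·+1^1·+1^1 = +1.
(a,b)_7: α=-5, u≡3; β=-7, v≡2 (mod 7); (3|7)=-1, (2|7)=+1; sign (−1)^1·-1^-7·+1^-5 = +1.
|Ram(1023155, -11254705)| = 4, even; anisotropic at {2, 23, 31, 41}.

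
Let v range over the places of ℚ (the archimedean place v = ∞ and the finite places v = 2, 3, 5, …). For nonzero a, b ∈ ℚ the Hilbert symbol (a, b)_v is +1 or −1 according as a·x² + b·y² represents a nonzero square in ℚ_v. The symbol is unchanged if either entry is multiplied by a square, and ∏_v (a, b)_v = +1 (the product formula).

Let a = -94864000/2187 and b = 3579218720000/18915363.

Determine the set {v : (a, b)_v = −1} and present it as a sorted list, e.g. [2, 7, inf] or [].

[3, 7]

(a, b) ≡ (-30, 231) mod (ℚ^×)²; places V = {2, 3, 5, 7, 11, 31, ∞}.
(a,b)_5: α=3, u≡4; β=4, v≡4 (mod 5); (4|5)=+1, (4|5)=+1; sign (−1)^0·+1^4·+1^3 = +1.
(a,b)_3: α=-7, u≡2; β=-9, v≡2 (mod 3); (2|3)=-1, (2|3)=-1; sign (−1)^1·-1^-9·-1^-7 = -1.
(a,b)_2: α=7, β=8; u≡1, v≡7 (mod 8); ε(u)ε(v)=0·1, αω(v)=7·0, βω(u)=8·0; sum ≡ 0  ⇒  +1.
(a,b)_7: α=2, u≡6; β=5, v≡3 (mod 7); (6|7)=-1, (3|7)=-1; sign (−1)^0·-1^5·-1^2 = -1.
(a,b)_31: α=0, u≡20; β=-2, v≡14 (mod 31); (20|31)=+1, (14|31)=+1; sign (−1)^0·+1^-2·+1^0 = +1.
(a,b)_11: α=2, u≡4; β=3, v≡10 (mod 11); (4|11)=+1, (10|11)=-1; sign (−1)^0·+1^3·-1^2 = +1.
(a,b)_∞: sgn(-30)=−, sgn(231)=+, so +1.
Ram(-30, 231) = {3, 7}; no ℚ_3-point on the conic.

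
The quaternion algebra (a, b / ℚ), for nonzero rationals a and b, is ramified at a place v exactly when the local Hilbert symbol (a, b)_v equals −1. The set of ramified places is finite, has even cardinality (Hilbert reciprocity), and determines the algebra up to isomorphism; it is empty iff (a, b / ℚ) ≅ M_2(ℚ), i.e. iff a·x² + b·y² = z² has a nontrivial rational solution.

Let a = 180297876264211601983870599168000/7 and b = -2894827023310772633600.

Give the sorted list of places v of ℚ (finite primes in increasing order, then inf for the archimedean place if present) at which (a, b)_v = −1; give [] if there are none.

(a, b) ≡ (45885, -41354) mod (ℚ^×)²; places V = {2, 3, 5, 7, 11, 19, 23, 29, 31, 43, ∞}.
(a,b)_3: α=5, u≡1; β=0, v≡1 (mod 3); (1|3)=+1, (1|3)=+1; sign (−1)^0·+1^0·+1^5 = +1.
(a,b)_31: α=2, u≡5; β=1, v≡30 (mod 31); (5|31)=+1, (30|31)=-1; sign (−1)^0·+1^1·-1^2 = +1.
(a,b)_23: α=5, u≡21; β=3, v≡7 (mod 23); (21|23)=-1, (7|23)=-1; sign (−1)^1·-1^3·-1^5 = -1.
(a,b)_43: α=2, u≡35; β=2, v≡20 (mod 43); (35|43)=+1, (20|43)=-1; sign (−1)^0·+1^2·-1^2 = +1.
(a,b)_7: α=-1, u≡5; β=0, v≡1 (mod 7); (5|7)=-1, (1|7)=+1; sign (−1)^0·-1^0·+1^-1 = +1.
(a,b)_19: α=1, u≡3; β=2, v≡9 (mod 19); (3|19)=-1, (9|19)=+1; sign (−1)^0·-1^2·+1^1 = +1.
(a,b)_2: α=28, β=17; u≡5, v≡3 (mod 8); ε(u)ε(v)=0·1, αω(v)=28·1, βω(u)=17·1; sum ≡ 1  ⇒  -1.
(a,b)_29: α=2, u≡28; β=1, v≡6 (mod 29); (28|29)=+1, (6|29)=+1; sign (−1)^0·+1^1·+1^2 = +1.
(a,b)_5: α=3, u≡2; β=2, v≡1 (mod 5); (2|5)=-1, (1|5)=+1; sign (−1)^0·-1^2·+1^3 = +1.
(a,b)_∞: sgn(45885)=+, sgn(-41354)=−, so +1.
(a,b)_11: α=2, u≡4; β=2, v≡6 (mod 11); (4|11)=+1, (6|11)=-1; sign (−1)^0·+1^2·-1^2 = +1.
(45885, -41354 / ℚ) ramifies at {2, 23}: a division algebra.

[2, 23]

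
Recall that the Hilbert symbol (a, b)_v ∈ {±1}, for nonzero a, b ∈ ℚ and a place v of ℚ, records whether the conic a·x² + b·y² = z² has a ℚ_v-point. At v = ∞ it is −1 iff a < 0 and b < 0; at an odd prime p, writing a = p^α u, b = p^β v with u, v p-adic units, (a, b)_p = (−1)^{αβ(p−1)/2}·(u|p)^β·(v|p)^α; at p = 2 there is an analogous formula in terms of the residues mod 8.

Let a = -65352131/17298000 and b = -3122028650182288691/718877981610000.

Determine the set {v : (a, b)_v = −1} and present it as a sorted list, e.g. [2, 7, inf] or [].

Mod squares: a ≡ -3655, b ≡ -731. Check v ∈ {∞, 2, 3, 5, 13, 17, 23, 31, 43}.
v=17: a=17^1·(≡5), b=17^3·(≡13) mod 17; (5|17)=-1, (13|17)=+1; (−1)^{1·3·8}·(-1)^3·(+1)^1 = -1.
v=31: a=31^-2·(≡12), b=31^-6·(≡26) mod 31; (12|31)=-1, (26|31)=-1; (−1)^{-2·-6·15}·(-1)^-6·(-1)^-2 = +1.
v=43: a=43^1·(≡6), b=43^3·(≡20) mod 43; (6|43)=+1, (20|43)=-1; (−1)^{1·3·21}·(+1)^3·(-1)^1 = +1.
v=3: a=3^-2·(≡2), b=3^-4·(≡1) mod 3; (2|3)=-1, (1|3)=+1; (−1)^{-2·-4·1}·(-1)^-4·(+1)^-2 = +1.
v=∞: -3655 < 0 and -731 < 0  ⇒  (a,b)_∞ = -1.
v=2: v_2(a)=-4, v_2(b)=-4; units ≡ 1, 5 (mod 8); ε·ε+αω+βω = 0·0+-4·1+-4·0 ≡ 0  ⇒  (a,b)_2 = +1.
v=23: a=23^2·(≡6), b=23^4·(≡21) mod 23; (6|23)=+1, (21|23)=-1; (−1)^{2·4·11}·(+1)^4·(-1)^2 = +1.
v=13: a=13^2·(≡5), b=13^4·(≡9) mod 13; (5|13)=-1, (9|13)=+1; (−1)^{2·4·6}·(-1)^4·(+1)^2 = +1.
v=5: a=5^-3·(≡1), b=5^-4·(≡4) mod 5; (1|5)=+1, (4|5)=+1; (−1)^{-3·-4·2}·(+1)^-4·(+1)^-3 = +1.
(-3655, -731 / ℚ) ramifies at {17, ∞}: a division algebra.

[17, inf]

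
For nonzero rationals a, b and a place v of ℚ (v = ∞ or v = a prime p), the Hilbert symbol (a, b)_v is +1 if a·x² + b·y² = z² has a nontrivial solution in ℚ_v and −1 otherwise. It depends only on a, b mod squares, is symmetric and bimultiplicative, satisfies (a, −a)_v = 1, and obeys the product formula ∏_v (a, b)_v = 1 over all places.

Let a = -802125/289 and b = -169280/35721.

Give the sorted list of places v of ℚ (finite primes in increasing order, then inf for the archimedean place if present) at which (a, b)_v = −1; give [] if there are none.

(a, b) ≡ (-3565, -5) mod (ℚ^×)²; places V = {2, 3, 5, 7, 17, 23, 31, ∞}.
(a,b)_5: α=3, u≡2; β=1, v≡4 (mod 5); (2|5)=-1, (4|5)=+1; sign (−1)^0·-1^1·+1^3 = -1.
(a,b)_17: α=-2, u≡3; β=0, v≡10 (mod 17); (3|17)=-1, (10|17)=-1; sign (−1)^0·-1^0·-1^-2 = +1.
(a,b)_3: α=2, u≡2; β=-6, v≡1 (mod 3); (2|3)=-1, (1|3)=+1; sign (−1)^0·-1^-6·+1^2 = +1.
(a,b)_31: α=1, u≡1; β=0, v≡15 (mod 31); (1|31)=+1, (15|31)=-1; sign (−1)^0·+1^0·-1^1 = -1.
(a,b)_7: α=0, u≡6; β=-2, v≡1 (mod 7); (6|7)=-1, (1|7)=+1; sign (−1)^0·-1^-2·+1^0 = +1.
(a,b)_2: α=0, β=6; u≡3, v≡3 (mod 8); ε(u)ε(v)=1·1, αω(v)=0·1, βω(u)=6·1; sum ≡ 1  ⇒  -1.
(a,b)_23: α=1, u≡3; β=2, v≡1 (mod 23); (3|23)=+1, (1|23)=+1; sign (−1)^0·+1^2·+1^1 = +1.
(a,b)_∞: sgn(-3565)=−, sgn(-5)=−, so -1.
Ram(-3565, -5) = {2, 5, 31, ∞}; no ℚ_2-point on the conic.

[2, 5, 31, inf]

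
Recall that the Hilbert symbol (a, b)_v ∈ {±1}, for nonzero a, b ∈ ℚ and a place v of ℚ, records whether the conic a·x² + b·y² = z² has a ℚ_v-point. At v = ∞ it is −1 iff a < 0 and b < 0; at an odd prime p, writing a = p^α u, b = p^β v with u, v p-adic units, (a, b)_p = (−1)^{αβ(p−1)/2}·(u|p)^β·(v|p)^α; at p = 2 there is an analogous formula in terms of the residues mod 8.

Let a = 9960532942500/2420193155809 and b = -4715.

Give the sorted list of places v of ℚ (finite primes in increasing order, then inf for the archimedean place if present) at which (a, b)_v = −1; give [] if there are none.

(a, b) ≡ (17, -4715) mod (ℚ^×)²; places V = {2, 3, 5, 7, 11, 13, 17, 23, 41, 43, ∞}.
(a,b)_17: α=1, u≡2; β=0, v≡11 (mod 17); (2|17)=+1, (11|17)=-1; sign (−1)^0·+1^0·-1^1 = -1.
(a,b)_5: α=4, u≡2; β=1, v≡2 (mod 5); (2|5)=-1, (2|5)=-1; sign (−1)^0·-1^1·-1^4 = -1.
(a,b)_43: α=-2, u≡35; β=0, v≡15 (mod 43); (35|43)=+1, (15|43)=+1; sign (−1)^0·+1^0·+1^-2 = +1.
(a,b)_41: α=0, u≡30; β=1, v≡8 (mod 41); (30|41)=-1, (8|41)=+1; sign (−1)^0·-1^1·+1^0 = -1.
(a,b)_23: α=-2, u≡20; β=1, v≡2 (mod 23); (20|23)=-1, (2|23)=+1; sign (−1)^0·-1^1·+1^-2 = -1.
(a,b)_11: α=-4, u≡2; β=0, v≡4 (mod 11); (2|11)=-1, (4|11)=+1; sign (−1)^0·-1^0·+1^-4 = +1.
(a,b)_2: α=2, β=0; u≡1, v≡5 (mod 8); ε(u)ε(v)=0·0, αω(v)=2·1, βω(u)=0·0; sum ≡ 0  ⇒  +1.
(a,b)_13: α=-2, u≡12; β=0, v≡4 (mod 13); (12|13)=+1, (4|13)=+1; sign (−1)^0·+1^0·+1^-2 = +1.
(a,b)_3: α=14, u≡2; β=0, v≡1 (mod 3); (2|3)=-1, (1|3)=+1; sign (−1)^0·-1^0·+1^14 = +1.
(a,b)_∞: sgn(17)=+, sgn(-4715)=−, so +1.
(a,b)_7: α=2, u≡3; β=0, v≡3 (mod 7); (3|7)=-1, (3|7)=-1; sign (−1)^0·-1^0·-1^2 = +1.
(17, -4715 / ℚ) ramifies at {5, 17, 23, 41}: a division algebra.

[5, 17, 23, 41]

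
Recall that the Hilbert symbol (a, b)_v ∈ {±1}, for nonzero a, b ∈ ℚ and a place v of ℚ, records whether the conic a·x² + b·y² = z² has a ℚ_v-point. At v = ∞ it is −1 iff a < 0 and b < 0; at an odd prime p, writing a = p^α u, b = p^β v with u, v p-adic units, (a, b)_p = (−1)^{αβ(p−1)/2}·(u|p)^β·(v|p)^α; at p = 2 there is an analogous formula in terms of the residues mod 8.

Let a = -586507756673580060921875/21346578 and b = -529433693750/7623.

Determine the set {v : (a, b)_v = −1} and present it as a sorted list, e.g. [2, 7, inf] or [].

[5, 7, 19, 23, 37, inf]

(a, b) ≡ (-6118, -35086730) mod (ℚ^×)²; places V = {2, 3, 5, 7, 11, 13, 17, 19, 23, 31, 37, ∞}.
(a,b)_3: α=-6, u≡2; β=-2, v≡1 (mod 3); (2|3)=-1, (1|3)=+1; sign (−1)^0·-1^-2·+1^-6 = +1.
(a,b)_17: α=2, u≡13; β=0, v≡10 (mod 17); (13|17)=+1, (10|17)=-1; sign (−1)^0·+1^0·-1^2 = +1.
(a,b)_5: α=6, u≡2; β=5, v≡1 (mod 5); (2|5)=-1, (1|5)=+1; sign (−1)^0·-1^5·+1^6 = -1.
(a,b)_2: α=-1, β=1; u≡5, v≡3 (mod 8); ε(u)ε(v)=0·1, αω(v)=-1·1, βω(u)=1·1; sum ≡ 0  ⇒  +1.
(a,b)_31: α=2, u≡25; β=1, v≡15 (mod 31); (25|31)=+1, (15|31)=-1; sign (−1)^0·+1^1·-1^2 = +1.
(a,b)_∞: sgn(-6118)=−, sgn(-35086730)=−, so -1.
(a,b)_11: α=-4, u≡4; β=-2, v≡9 (mod 11); (4|11)=+1, (9|11)=+1; sign (−1)^0·+1^-2·+1^-4 = +1.
(a,b)_23: α=3, u≡14; β=1, v≡7 (mod 23); (14|23)=-1, (7|23)=-1; sign (−1)^1·-1^1·-1^3 = -1.
(a,b)_37: α=2, u≡17; β=1, v≡19 (mod 37); (17|37)=-1, (19|37)=-1; sign (−1)^0·-1^1·-1^2 = -1.
(a,b)_13: α=2, u≡8; β=2, v≡4 (mod 13); (8|13)=-1, (4|13)=+1; sign (−1)^0·-1^2·+1^2 = +1.
(a,b)_7: α=1, u≡2; β=-1, v≡1 (mod 7); (2|7)=+1, (1|7)=+1; sign (−1)^1·+1^-1·+1^1 = -1.
(a,b)_19: α=3, u≡6; β=1, v≡5 (mod 19); (6|19)=+1, (5|19)=+1; sign (−1)^1·+1^1·+1^3 = -1.
(-6118, -35086730 / ℚ) ramifies at {5, 7, 19, 23, 37, ∞}: a division algebra.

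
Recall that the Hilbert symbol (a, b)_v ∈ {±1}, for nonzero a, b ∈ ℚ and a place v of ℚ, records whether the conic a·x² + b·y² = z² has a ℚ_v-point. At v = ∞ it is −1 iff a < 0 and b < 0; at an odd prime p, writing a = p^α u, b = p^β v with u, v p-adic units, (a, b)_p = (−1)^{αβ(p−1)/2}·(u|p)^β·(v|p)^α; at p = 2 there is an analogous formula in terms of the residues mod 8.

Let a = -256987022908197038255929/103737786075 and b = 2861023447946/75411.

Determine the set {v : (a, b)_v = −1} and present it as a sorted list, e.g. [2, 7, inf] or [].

Mod squares: a ≡ -3, b ≡ 50654. Check v ∈ {∞, 2, 3, 5, 7, 11, 13, 17, 19, 23, 31, 41, 43, 47}.
v=13: a=13^2·(≡9), b=13^0·(≡6) mod 13; (9|13)=+1, (6|13)=-1; (−1)^{2·0·6}·(+1)^0·(-1)^2 = +1.
v=11: a=11^-2·(≡2), b=11^0·(≡8) mod 11; (2|11)=-1, (8|11)=-1; (−1)^{-2·0·5}·(-1)^0·(-1)^-2 = +1.
v=5: a=5^-2·(≡2), b=5^0·(≡1) mod 5; (2|5)=-1, (1|5)=+1; (−1)^{-2·0·2}·(-1)^0·(+1)^-2 = +1.
v=3: a=3^-3·(≡2), b=3^-4·(≡2) mod 3; (2|3)=-1, (2|3)=-1; (−1)^{-3·-4·1}·(-1)^-4·(-1)^-3 = -1.
v=17: a=17^2·(≡10), b=17^2·(≡6) mod 17; (10|17)=-1, (6|17)=-1; (−1)^{2·2·8}·(-1)^2·(-1)^2 = +1.
v=2: v_2(a)=0, v_2(b)=1; units ≡ 5, 7 (mod 8); ε·ε+αω+βω = 0·1+0·0+1·1 ≡ 1  ⇒  (a,b)_2 = -1.
v=23: a=23^-2·(≡17), b=23^0·(≡1) mod 23; (17|23)=-1, (1|23)=+1; (−1)^{-2·0·11}·(-1)^0·(+1)^-2 = +1.
v=47: a=47^4·(≡41), b=47^2·(≡19) mod 47; (41|47)=-1, (19|47)=-1; (−1)^{4·2·23}·(-1)^2·(-1)^4 = +1.
v=19: a=19^2·(≡1), b=19^-1·(≡11) mod 19; (1|19)=+1, (11|19)=+1; (−1)^{2·-1·9}·(+1)^-1·(+1)^2 = +1.
v=31: a=31^2·(≡10), b=31^1·(≡27) mod 31; (10|31)=+1, (27|31)=-1; (−1)^{2·1·15}·(+1)^1·(-1)^2 = +1.
v=41: a=41^2·(≡38), b=41^2·(≡6) mod 41; (38|41)=-1, (6|41)=-1; (−1)^{2·2·20}·(-1)^2·(-1)^2 = +1.
v=43: a=43^2·(≡1), b=43^1·(≡17) mod 43; (1|43)=+1, (17|43)=+1; (−1)^{2·1·21}·(+1)^1·(+1)^2 = +1.
v=7: a=7^-4·(≡1), b=7^-2·(≡1) mod 7; (1|7)=+1, (1|7)=+1; (−1)^{-4·-2·3}·(+1)^-2·(+1)^-4 = +1.
v=∞: -3 < 0 and 50654 > 0  ⇒  (a,b)_∞ = +1.
|Ram(-3, 50654)| = 2, even; anisotropic at {2, 3}.

[2, 3]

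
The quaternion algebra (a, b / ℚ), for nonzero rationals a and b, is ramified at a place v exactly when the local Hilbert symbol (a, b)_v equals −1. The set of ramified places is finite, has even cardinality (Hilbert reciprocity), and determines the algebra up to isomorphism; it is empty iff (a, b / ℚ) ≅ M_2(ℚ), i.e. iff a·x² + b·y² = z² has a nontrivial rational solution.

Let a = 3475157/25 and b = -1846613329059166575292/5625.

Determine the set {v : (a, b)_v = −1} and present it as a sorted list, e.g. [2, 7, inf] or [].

[17, 29]

(a, b) ≡ (3475157, -38226727) mod (ℚ^×)²; places V = {2, 3, 5, 7, 11, 17, 19, 29, 53, ∞}.
(a,b)_11: α=0, u≡5; β=1, v≡2 (mod 11); (5|11)=+1, (2|11)=-1; sign (−1)^0·+1^1·-1^0 = +1.
(a,b)_5: α=-2, u≡2; β=-4, v≡2 (mod 5); (2|5)=-1, (2|5)=-1; sign (−1)^0·-1^-4·-1^-2 = +1.
(a,b)_29: α=1, u≡6; β=3, v≡19 (mod 29); (6|29)=+1, (19|29)=-1; sign (−1)^0·+1^3·-1^1 = -1.
(a,b)_53: α=1, u≡30; β=3, v≡45 (mod 53); (30|53)=-1, (45|53)=-1; sign (−1)^0·-1^3·-1^1 = +1.
(a,b)_2: α=0, β=2; u≡5, v≡1 (mod 8); ε(u)ε(v)=0·0, αω(v)=0·0, βω(u)=2·1; sum ≡ 0  ⇒  +1.
(a,b)_7: α=1, u≡1; β=3, v≡3 (mod 7); (1|7)=+1, (3|7)=-1; sign (−1)^1·+1^3·-1^1 = +1.
(a,b)_17: α=1, u≡8; β=3, v≡3 (mod 17); (8|17)=+1, (3|17)=-1; sign (−1)^0·+1^3·-1^1 = -1.
(a,b)_∞: sgn(3475157)=+, sgn(-38226727)=−, so +1.
(a,b)_19: α=1, u≡11; β=3, v≡15 (mod 19); (11|19)=+1, (15|19)=-1; sign (−1)^1·+1^3·-1^1 = +1.
(a,b)_3: α=0, u≡2; β=-2, v≡2 (mod 3); (2|3)=-1, (2|3)=-1; sign (−1)^0·-1^-2·-1^0 = +1.
(3475157, -38226727 / ℚ) ramifies at {17, 29}: a division algebra.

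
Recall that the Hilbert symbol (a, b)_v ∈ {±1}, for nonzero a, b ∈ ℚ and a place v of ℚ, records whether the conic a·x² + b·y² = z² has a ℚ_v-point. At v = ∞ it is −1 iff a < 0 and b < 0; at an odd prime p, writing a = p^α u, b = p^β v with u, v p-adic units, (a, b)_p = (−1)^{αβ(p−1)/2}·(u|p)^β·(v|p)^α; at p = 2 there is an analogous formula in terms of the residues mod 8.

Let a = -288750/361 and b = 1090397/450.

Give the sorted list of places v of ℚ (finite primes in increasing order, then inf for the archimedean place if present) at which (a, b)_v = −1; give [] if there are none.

[2, 7]

(a, b) ≡ (-462, 154) mod (ℚ^×)²; places V = {2, 3, 5, 7, 11, 17, 19, ∞}.
(a,b)_5: α=4, u≡3; β=-2, v≡4 (mod 5); (3|5)=-1, (4|5)=+1; sign (−1)^0·-1^-2·+1^4 = +1.
(a,b)_11: α=1, u≡2; β=1, v≡5 (mod 11); (2|11)=-1, (5|11)=+1; sign (−1)^1·-1^1·+1^1 = +1.
(a,b)_3: α=1, u≡2; β=-2, v≡1 (mod 3); (2|3)=-1, (1|3)=+1; sign (−1)^0·-1^-2·+1^1 = +1.
(a,b)_7: α=1, u≡2; β=3, v≡4 (mod 7); (2|7)=+1, (4|7)=+1; sign (−1)^1·+1^3·+1^1 = -1.
(a,b)_2: α=1, β=-1; u≡1, v≡5 (mod 8); ε(u)ε(v)=0·0, αω(v)=1·1, βω(u)=-1·0; sum ≡ 1  ⇒  -1.
(a,b)_∞: sgn(-462)=−, sgn(154)=+, so +1.
(a,b)_17: α=0, u≡3; β=2, v≡2 (mod 17); (3|17)=-1, (2|17)=+1; sign (−1)^0·-1^2·+1^0 = +1.
(a,b)_19: α=-2, u≡12; β=0, v≡18 (mod 19); (12|19)=-1, (18|19)=-1; sign (−1)^0·-1^0·-1^-2 = +1.
(-462, 154 / ℚ) ramifies at {2, 7}: a division algebra.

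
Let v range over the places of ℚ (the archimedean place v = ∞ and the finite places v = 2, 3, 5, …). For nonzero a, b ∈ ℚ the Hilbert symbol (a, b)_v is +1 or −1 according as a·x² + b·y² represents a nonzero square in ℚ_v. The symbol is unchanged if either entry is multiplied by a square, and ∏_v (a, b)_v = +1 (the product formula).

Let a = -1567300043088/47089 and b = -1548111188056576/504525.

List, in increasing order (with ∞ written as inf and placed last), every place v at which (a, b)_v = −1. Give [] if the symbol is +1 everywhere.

[13, 17, 29, inf]

Mod squares: a ≡ -795093, b ≡ -2081553474. Check v ∈ {∞, 2, 3, 5, 7, 11, 13, 17, 19, 29, 31, 37}.
v=7: a=7^-2·(≡2), b=7^-1·(≡6) mod 7; (2|7)=+1, (6|7)=-1; (−1)^{-2·-1·3}·(+1)^-1·(-1)^-2 = +1.
v=2: v_2(a)=4, v_2(b)=9; units ≡ 3, 7 (mod 8); ε·ε+αω+βω = 1·1+4·0+9·1 ≡ 0  ⇒  (a,b)_2 = +1.
v=13: a=13^3·(≡4), b=13^3·(≡7) mod 13; (4|13)=+1, (7|13)=-1; (−1)^{3·3·6}·(+1)^3·(-1)^3 = -1.
v=3: a=3^7·(≡1), b=3^-1·(≡2) mod 3; (1|3)=+1, (2|3)=-1; (−1)^{7·-1·1}·(+1)^-1·(-1)^7 = +1.
v=31: a=31^-2·(≡24), b=31^-2·(≡3) mod 31; (24|31)=-1, (3|31)=-1; (−1)^{-2·-2·15}·(-1)^-2·(-1)^-2 = +1.
v=29: a=29^1·(≡19), b=29^1·(≡6) mod 29; (19|29)=-1, (6|29)=+1; (−1)^{1·1·14}·(-1)^1·(+1)^1 = -1.
v=19: a=19^1·(≡3), b=19^3·(≡1) mod 19; (3|19)=-1, (1|19)=+1; (−1)^{1·3·9}·(-1)^3·(+1)^1 = +1.
v=11: a=11^0·(≡5), b=11^1·(≡6) mod 11; (5|11)=+1, (6|11)=-1; (−1)^{0·1·5}·(+1)^1·(-1)^0 = +1.
v=∞: -795093 < 0 and -2081553474 < 0  ⇒  (a,b)_∞ = -1.
v=17: a=17^0·(≡11), b=17^1·(≡14) mod 17; (11|17)=-1, (14|17)=-1; (−1)^{0·1·8}·(-1)^1·(-1)^0 = -1.
v=37: a=37^1·(≡22), b=37^1·(≡24) mod 37; (22|37)=-1, (24|37)=-1; (−1)^{1·1·18}·(-1)^1·(-1)^1 = +1.
v=5: a=5^0·(≡3), b=5^-2·(≡4) mod 5; (3|5)=-1, (4|5)=+1; (−1)^{0·-2·2}·(-1)^-2·(+1)^0 = +1.
Ram(-795093, -2081553474) = {13, 17, 29, ∞}; no ℚ_13-point on the conic.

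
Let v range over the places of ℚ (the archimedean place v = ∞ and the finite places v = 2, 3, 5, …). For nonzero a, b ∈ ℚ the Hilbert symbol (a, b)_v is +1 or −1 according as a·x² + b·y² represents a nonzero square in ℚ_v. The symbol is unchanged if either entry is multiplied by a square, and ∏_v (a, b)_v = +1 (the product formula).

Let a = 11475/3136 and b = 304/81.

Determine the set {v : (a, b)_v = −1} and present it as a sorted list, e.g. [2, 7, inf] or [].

(a, b) ≡ (51, 19) mod (ℚ^×)²; places V = {2, 3, 5, 7, 17, 19, ∞}.
(a,b)_5: α=2, u≡4; β=0, v≡4 (mod 5); (4|5)=+1, (4|5)=+1; sign (−1)^0·+1^0·+1^2 = +1.
(a,b)_7: α=-2, u≡2; β=0, v≡6 (mod 7); (2|7)=+1, (6|7)=-1; sign (−1)^0·+1^0·-1^-2 = +1.
(a,b)_∞: sgn(51)=+, sgn(19)=+, so +1.
(a,b)_2: α=-6, β=4; u≡3, v≡3 (mod 8); ε(u)ε(v)=1·1, αω(v)=-6·1, βω(u)=4·1; sum ≡ 1  ⇒  -1.
(a,b)_19: α=0, u≡18; β=1, v≡7 (mod 19); (18|19)=-1, (7|19)=+1; sign (−1)^0·-1^1·+1^0 = -1.
(a,b)_3: α=3, u≡2; β=-4, v≡1 (mod 3); (2|3)=-1, (1|3)=+1; sign (−1)^0·-1^-4·+1^3 = +1.
(a,b)_17: α=1, u≡10; β=0, v≡9 (mod 17); (10|17)=-1, (9|17)=+1; sign (−1)^0·-1^0·+1^1 = +1.
Ram(51, 19) = {2, 19}; no ℚ_2-point on the conic.

[2, 19]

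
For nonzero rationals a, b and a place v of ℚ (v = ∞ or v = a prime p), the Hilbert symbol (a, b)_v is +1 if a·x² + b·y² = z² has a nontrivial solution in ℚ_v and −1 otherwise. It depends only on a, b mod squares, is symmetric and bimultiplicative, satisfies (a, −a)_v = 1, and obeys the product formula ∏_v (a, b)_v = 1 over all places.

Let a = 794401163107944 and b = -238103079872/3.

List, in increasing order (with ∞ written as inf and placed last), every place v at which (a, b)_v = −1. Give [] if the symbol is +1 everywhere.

Mod squares: a ≡ 2508954, b ≡ -141. Check v ∈ {∞, 2, 3, 7, 31, 41, 47}.
v=2: v_2(a)=3, v_2(b)=6; units ≡ 5, 3 (mod 8); ε·ε+αω+βω = 0·1+3·1+6·1 ≡ 1  ⇒  (a,b)_2 = -1.
v=47: a=47^1·(≡9), b=47^1·(≡33) mod 47; (9|47)=+1, (33|47)=-1; (−1)^{1·1·23}·(+1)^1·(-1)^1 = +1.
v=∞: 2508954 > 0 and -141 < 0  ⇒  (a,b)_∞ = +1.
v=41: a=41^3·(≡3), b=41^2·(≡18) mod 41; (3|41)=-1, (18|41)=+1; (−1)^{3·2·20}·(-1)^2·(+1)^3 = +1.
v=31: a=31^3·(≡6), b=31^2·(≡20) mod 31; (6|31)=-1, (20|31)=+1; (−1)^{3·2·15}·(-1)^2·(+1)^3 = +1.
v=7: a=7^3·(≡1), b=7^2·(≡6) mod 7; (1|7)=+1, (6|7)=-1; (−1)^{3·2·3}·(+1)^2·(-1)^3 = -1.
v=3: a=3^1·(≡2), b=3^-1·(≡1) mod 3; (2|3)=-1, (1|3)=+1; (−1)^{1·-1·1}·(-1)^-1·(+1)^1 = +1.
|Ram(2508954, -141)| = 2, even; anisotropic at {2, 7}.

[2, 7]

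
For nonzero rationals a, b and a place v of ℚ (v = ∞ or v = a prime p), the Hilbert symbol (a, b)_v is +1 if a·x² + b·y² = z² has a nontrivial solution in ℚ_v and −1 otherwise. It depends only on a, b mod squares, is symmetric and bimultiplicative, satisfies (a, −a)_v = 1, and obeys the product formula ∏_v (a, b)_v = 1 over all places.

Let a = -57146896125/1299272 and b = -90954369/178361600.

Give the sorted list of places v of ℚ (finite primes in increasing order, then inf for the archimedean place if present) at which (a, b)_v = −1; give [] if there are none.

Mod squares: a ≡ -2090, b ≡ -29. Check v ∈ {∞, 2, 3, 5, 11, 13, 17, 19, 29, 31}.
v=13: a=13^-2·(≡9), b=13^0·(≡1) mod 13; (9|13)=+1, (1|13)=+1; (−1)^{-2·0·6}·(+1)^0·(+1)^-2 = +1.
v=31: a=31^-2·(≡8), b=31^-2·(≡1) mod 31; (8|31)=+1, (1|31)=+1; (−1)^{-2·-2·15}·(+1)^-2·(+1)^-2 = +1.
v=29: a=29^2·(≡14), b=29^-1·(≡23) mod 29; (14|29)=-1, (23|29)=+1; (−1)^{2·-1·14}·(-1)^-1·(+1)^2 = -1.
v=17: a=17^2·(≡13), b=17^4·(≡6) mod 17; (13|17)=+1, (6|17)=-1; (−1)^{2·4·8}·(+1)^4·(-1)^2 = +1.
v=3: a=3^2·(≡1), b=3^2·(≡1) mod 3; (1|3)=+1, (1|3)=+1; (−1)^{2·2·1}·(+1)^2·(+1)^2 = +1.
v=19: a=19^1·(≡5), b=19^0·(≡11) mod 19; (5|19)=+1, (11|19)=+1; (−1)^{1·0·9}·(+1)^0·(+1)^1 = +1.
v=11: a=11^1·(≡2), b=11^2·(≡4) mod 11; (2|11)=-1, (4|11)=+1; (−1)^{1·2·5}·(-1)^2·(+1)^1 = +1.
v=∞: -2090 < 0 and -29 < 0  ⇒  (a,b)_∞ = -1.
v=5: a=5^3·(≡3), b=5^-2·(≡4) mod 5; (3|5)=-1, (4|5)=+1; (−1)^{3·-2·2}·(-1)^-2·(+1)^3 = +1.
v=2: v_2(a)=-3, v_2(b)=-8; units ≡ 3, 3 (mod 8); ε·ε+αω+βω = 1·1+-3·1+-8·1 ≡ 0  ⇒  (a,b)_2 = +1.
Ram(-2090, -29) = {29, ∞}; no ℚ_29-point on the conic.

[29, inf]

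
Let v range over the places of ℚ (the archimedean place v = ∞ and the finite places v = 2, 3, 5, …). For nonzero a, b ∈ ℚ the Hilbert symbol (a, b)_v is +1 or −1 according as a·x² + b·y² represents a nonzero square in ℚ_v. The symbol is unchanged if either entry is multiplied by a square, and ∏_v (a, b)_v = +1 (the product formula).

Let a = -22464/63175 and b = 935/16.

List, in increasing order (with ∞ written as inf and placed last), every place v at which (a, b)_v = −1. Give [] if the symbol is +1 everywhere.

(a, b) ≡ (-273, 935) mod (ℚ^×)²; places V = {2, 3, 5, 7, 11, 13, 17, 19, ∞}.
(a,b)_7: α=-1, u≡3; β=0, v≡2 (mod 7); (3|7)=-1, (2|7)=+1; sign (−1)^0·-1^0·+1^-1 = +1.
(a,b)_19: α=-2, u≡8; β=0, v≡5 (mod 19); (8|19)=-1, (5|19)=+1; sign (−1)^0·-1^0·+1^-2 = +1.
(a,b)_13: α=1, u≡5; β=0, v≡4 (mod 13); (5|13)=-1, (4|13)=+1; sign (−1)^0·-1^0·+1^1 = +1.
(a,b)_5: α=-2, u≡3; β=1, v≡2 (mod 5); (3|5)=-1, (2|5)=-1; sign (−1)^0·-1^1·-1^-2 = -1.
(a,b)_∞: sgn(-273)=−, sgn(935)=+, so +1.
(a,b)_17: α=0, u≡9; β=1, v≡13 (mod 17); (9|17)=+1, (13|17)=+1; sign (−1)^0·+1^1·+1^0 = +1.
(a,b)_3: α=3, u≡2; β=0, v≡2 (mod 3); (2|3)=-1, (2|3)=-1; sign (−1)^0·-1^0·-1^3 = -1.
(a,b)_2: α=6, β=-4; u≡7, v≡7 (mod 8); ε(u)ε(v)=1·1, αω(v)=6·0, βω(u)=-4·0; sum ≡ 1  ⇒  -1.
(a,b)_11: α=0, u≡10; β=1, v≡6 (mod 11); (10|11)=-1, (6|11)=-1; sign (−1)^0·-1^1·-1^0 = -1.
|Ram(-273, 935)| = 4, even; anisotropic at {2, 3, 5, 11}.

[2, 3, 5, 11]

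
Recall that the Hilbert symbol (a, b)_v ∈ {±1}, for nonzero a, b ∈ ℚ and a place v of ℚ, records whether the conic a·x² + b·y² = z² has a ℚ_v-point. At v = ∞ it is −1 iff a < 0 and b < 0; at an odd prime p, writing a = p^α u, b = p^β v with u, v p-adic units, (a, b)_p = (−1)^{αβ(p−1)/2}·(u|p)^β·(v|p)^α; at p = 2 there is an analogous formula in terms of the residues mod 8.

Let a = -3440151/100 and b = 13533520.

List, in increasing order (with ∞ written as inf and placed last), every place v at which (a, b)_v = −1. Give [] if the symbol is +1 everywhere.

Mod squares: a ≡ -39, b ≡ 5005. Check v ∈ {∞, 2, 3, 5, 7, 11, 13}.
v=3: a=3^7·(≡2), b=3^0·(≡1) mod 3; (2|3)=-1, (1|3)=+1; (−1)^{7·0·1}·(-1)^0·(+1)^7 = +1.
v=13: a=13^1·(≡3), b=13^3·(≡11) mod 13; (3|13)=+1, (11|13)=-1; (−1)^{1·3·6}·(+1)^3·(-1)^1 = -1.
v=5: a=5^-2·(≡1), b=5^1·(≡4) mod 5; (1|5)=+1, (4|5)=+1; (−1)^{-2·1·2}·(+1)^1·(+1)^-2 = +1.
v=2: v_2(a)=-2, v_2(b)=4; units ≡ 1, 5 (mod 8); ε·ε+αω+βω = 0·0+-2·1+4·0 ≡ 0  ⇒  (a,b)_2 = +1.
v=∞: -39 < 0 and 5005 > 0  ⇒  (a,b)_∞ = +1.
v=11: a=11^2·(≡4), b=11^1·(≡3) mod 11; (4|11)=+1, (3|11)=+1; (−1)^{2·1·5}·(+1)^1·(+1)^2 = +1.
v=7: a=7^0·(≡3), b=7^1·(≡2) mod 7; (3|7)=-1, (2|7)=+1; (−1)^{0·1·3}·(-1)^1·(+1)^0 = -1.
(-39, 5005 / ℚ) ramifies at {7, 13}: a division algebra.

[7, 13]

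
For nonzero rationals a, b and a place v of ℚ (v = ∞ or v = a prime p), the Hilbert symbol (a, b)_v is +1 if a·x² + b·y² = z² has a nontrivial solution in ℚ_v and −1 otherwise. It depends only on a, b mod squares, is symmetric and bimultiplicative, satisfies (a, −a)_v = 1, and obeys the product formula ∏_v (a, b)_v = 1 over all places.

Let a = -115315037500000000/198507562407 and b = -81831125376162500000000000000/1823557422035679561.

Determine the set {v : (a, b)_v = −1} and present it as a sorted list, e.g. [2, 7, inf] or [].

[2, 5, 7, 13, 17, inf]

Mod squares: a ≡ -11305, b ≡ -65. Check v ∈ {∞, 2, 3, 5, 7, 11, 13, 17, 19}.
v=7: a=7^-3·(≡4), b=7^-2·(≡5) mod 7; (4|7)=+1, (5|7)=-1; (−1)^{-3·-2·3}·(+1)^-2·(-1)^-3 = -1.
v=11: a=11^-2·(≡1), b=11^-4·(≡9) mod 11; (1|11)=+1, (9|11)=+1; (−1)^{-2·-4·5}·(+1)^-4·(+1)^-2 = +1.
v=19: a=19^1·(≡10), b=19^2·(≡7) mod 19; (10|19)=-1, (7|19)=+1; (−1)^{1·2·9}·(-1)^2·(+1)^1 = +1.
v=17: a=17^1·(≡1), b=17^2·(≡12) mod 17; (1|17)=+1, (12|17)=-1; (−1)^{1·2·8}·(+1)^2·(-1)^1 = -1.
v=13: a=13^4·(≡6), b=13^7·(≡5) mod 13; (6|13)=-1, (5|13)=-1; (−1)^{4·7·6}·(-1)^7·(-1)^4 = -1.
v=5: a=5^11·(≡1), b=5^17·(≡3) mod 5; (1|5)=+1, (3|5)=-1; (−1)^{11·17·2}·(+1)^17·(-1)^11 = -1.
v=∞: -11305 < 0 and -65 < 0  ⇒  (a,b)_∞ = -1.
v=3: a=3^-14·(≡2), b=3^-26·(≡1) mod 3; (2|3)=-1, (1|3)=+1; (−1)^{-14·-26·1}·(-1)^-26·(+1)^-14 = +1.
v=2: v_2(a)=8, v_2(b)=14; units ≡ 7, 7 (mod 8); ε·ε+αω+βω = 1·1+8·0+14·0 ≡ 1  ⇒  (a,b)_2 = -1.
(-11305, -65 / ℚ) ramifies at {2, 5, 7, 13, 17, ∞}: a division algebra.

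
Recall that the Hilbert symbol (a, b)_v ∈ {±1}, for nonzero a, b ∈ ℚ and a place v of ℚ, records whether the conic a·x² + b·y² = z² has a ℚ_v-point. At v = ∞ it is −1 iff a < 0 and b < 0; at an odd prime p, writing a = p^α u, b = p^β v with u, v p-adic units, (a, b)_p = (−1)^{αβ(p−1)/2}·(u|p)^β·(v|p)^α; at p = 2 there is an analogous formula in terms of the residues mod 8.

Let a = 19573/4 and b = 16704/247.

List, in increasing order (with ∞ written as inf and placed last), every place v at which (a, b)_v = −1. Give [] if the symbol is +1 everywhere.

[13, 19, 29, 37]

Mod squares: a ≡ 37, b ≡ 7163. Check v ∈ {∞, 2, 3, 13, 19, 23, 29, 37}.
v=29: a=29^0·(≡14), b=29^1·(≡21) mod 29; (14|29)=-1, (21|29)=-1; (−1)^{0·1·14}·(-1)^1·(-1)^0 = -1.
v=37: a=37^1·(≡12), b=37^0·(≡14) mod 37; (12|37)=+1, (14|37)=-1; (−1)^{1·0·18}·(+1)^0·(-1)^1 = -1.
v=13: a=13^0·(≡2), b=13^-1·(≡2) mod 13; (2|13)=-1, (2|13)=-1; (−1)^{0·-1·6}·(-1)^-1·(-1)^0 = -1.
v=∞: 37 > 0 and 7163 > 0  ⇒  (a,b)_∞ = +1.
v=19: a=19^0·(≡15), b=19^-1·(≡9) mod 19; (15|19)=-1, (9|19)=+1; (−1)^{0·-1·9}·(-1)^-1·(+1)^0 = -1.
v=2: v_2(a)=-2, v_2(b)=6; units ≡ 5, 3 (mod 8); ε·ε+αω+βω = 0·1+-2·1+6·1 ≡ 0  ⇒  (a,b)_2 = +1.
v=23: a=23^2·(≡15), b=23^0·(≡22) mod 23; (15|23)=-1, (22|23)=-1; (−1)^{2·0·11}·(-1)^0·(-1)^2 = +1.
v=3: a=3^0·(≡1), b=3^2·(≡2) mod 3; (1|3)=+1, (2|3)=-1; (−1)^{0·2·1}·(+1)^2·(-1)^0 = +1.
Ram(37, 7163) = {13, 19, 29, 37}; no ℚ_13-point on the conic.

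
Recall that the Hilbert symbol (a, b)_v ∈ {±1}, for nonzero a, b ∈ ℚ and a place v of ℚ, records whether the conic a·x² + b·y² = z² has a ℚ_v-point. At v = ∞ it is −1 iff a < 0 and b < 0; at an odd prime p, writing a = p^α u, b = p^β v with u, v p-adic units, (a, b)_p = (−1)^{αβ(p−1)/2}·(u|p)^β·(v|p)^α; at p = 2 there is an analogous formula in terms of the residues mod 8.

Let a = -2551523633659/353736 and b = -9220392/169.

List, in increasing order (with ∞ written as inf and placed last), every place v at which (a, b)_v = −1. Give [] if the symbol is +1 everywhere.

[3, 17, 37, inf]

(a, b) ≡ (-310726, -3162) mod (ℚ^×)²; places V = {2, 3, 7, 11, 13, 17, 19, 31, 37, ∞}.
(a,b)_37: α=1, u≡30; β=0, v≡18 (mod 37); (30|37)=+1, (18|37)=-1; sign (−1)^0·+1^0·-1^1 = -1.
(a,b)_3: α=-2, u≡2; β=7, v≡2 (mod 3); (2|3)=-1, (2|3)=-1; sign (−1)^0·-1^7·-1^-2 = -1.
(a,b)_31: α=2, u≡7; β=1, v≡12 (mod 31); (7|31)=+1, (12|31)=-1; sign (−1)^0·+1^1·-1^2 = +1.
(a,b)_2: α=-3, β=3; u≡5, v≡3 (mod 8); ε(u)ε(v)=0·1, αω(v)=-3·1, βω(u)=3·1; sum ≡ 0  ⇒  +1.
(a,b)_13: α=1, u≡6; β=-2, v≡1 (mod 13); (6|13)=-1, (1|13)=+1; sign (−1)^0·-1^-2·+1^1 = +1.
(a,b)_∞: sgn(-310726)=−, sgn(-3162)=−, so -1.
(a,b)_11: α=2, u≡10; β=0, v≡7 (mod 11); (10|11)=-1, (7|11)=-1; sign (−1)^0·-1^0·-1^2 = +1.
(a,b)_17: α=-3, u≡7; β=1, v≡8 (mod 17); (7|17)=-1, (8|17)=+1; sign (−1)^0·-1^1·+1^-3 = -1.
(a,b)_19: α=1, u≡7; β=0, v≡17 (mod 19); (7|19)=+1, (17|19)=+1; sign (−1)^0·+1^0·+1^1 = +1.
(a,b)_7: α=4, u≡1; β=0, v≡1 (mod 7); (1|7)=+1, (1|7)=+1; sign (−1)^0·+1^0·+1^4 = +1.
|Ram(-310726, -3162)| = 4, even; anisotropic at {3, 17, 37, ∞}.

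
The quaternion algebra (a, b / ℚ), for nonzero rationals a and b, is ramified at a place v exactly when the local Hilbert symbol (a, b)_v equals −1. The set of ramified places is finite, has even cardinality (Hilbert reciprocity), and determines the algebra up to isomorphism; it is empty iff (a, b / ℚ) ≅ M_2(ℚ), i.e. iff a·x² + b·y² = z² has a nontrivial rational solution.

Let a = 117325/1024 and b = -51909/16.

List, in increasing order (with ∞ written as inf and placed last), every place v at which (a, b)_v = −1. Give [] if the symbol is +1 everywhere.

[11, 13]

Mod squares: a ≡ 13, b ≡ -429. Check v ∈ {∞, 2, 3, 5, 11, 13, 19}.
v=5: a=5^2·(≡2), b=5^0·(≡1) mod 5; (2|5)=-1, (1|5)=+1; (−1)^{2·0·2}·(-1)^0·(+1)^2 = +1.
v=3: a=3^0·(≡1), b=3^1·(≡1) mod 3; (1|3)=+1, (1|3)=+1; (−1)^{0·1·1}·(+1)^1·(+1)^0 = +1.
v=2: v_2(a)=-10, v_2(b)=-4; units ≡ 5, 3 (mod 8); ε·ε+αω+βω = 0·1+-10·1+-4·1 ≡ 0  ⇒  (a,b)_2 = +1.
v=11: a=11^0·(≡10), b=11^3·(≡1) mod 11; (10|11)=-1, (1|11)=+1; (−1)^{0·3·5}·(-1)^3·(+1)^0 = -1.
v=13: a=13^1·(≡12), b=13^1·(≡8) mod 13; (12|13)=+1, (8|13)=-1; (−1)^{1·1·6}·(+1)^1·(-1)^1 = -1.
v=19: a=19^2·(≡18), b=19^0·(≡13) mod 19; (18|19)=-1, (13|19)=-1; (−1)^{2·0·9}·(-1)^0·(-1)^2 = +1.
v=∞: 13 > 0 and -429 < 0  ⇒  (a,b)_∞ = +1.
Ram(13, -429) = {11, 13}; no ℚ_11-point on the conic.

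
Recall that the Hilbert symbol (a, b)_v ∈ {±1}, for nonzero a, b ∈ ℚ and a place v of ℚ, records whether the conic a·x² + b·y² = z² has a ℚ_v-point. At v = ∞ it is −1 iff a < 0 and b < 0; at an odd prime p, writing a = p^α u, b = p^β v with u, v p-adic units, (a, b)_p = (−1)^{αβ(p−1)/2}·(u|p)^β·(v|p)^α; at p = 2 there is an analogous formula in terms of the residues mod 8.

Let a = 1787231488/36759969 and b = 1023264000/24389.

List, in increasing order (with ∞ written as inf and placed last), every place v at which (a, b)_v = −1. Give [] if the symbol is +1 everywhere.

Mod squares: a ≡ 493, b ≡ 515185. Check v ∈ {∞, 2, 3, 5, 7, 11, 17, 19, 29, 43, 47}.
v=29: a=29^1·(≡19), b=29^-3·(≡15) mod 29; (19|29)=-1, (15|29)=-1; (−1)^{1·-3·14}·(-1)^-3·(-1)^1 = +1.
v=11: a=11^0·(≡5), b=11^1·(≡7) mod 11; (5|11)=+1, (7|11)=-1; (−1)^{0·1·5}·(+1)^1·(-1)^0 = +1.
v=17: a=17^3·(≡5), b=17^1·(≡6) mod 17; (5|17)=-1, (6|17)=-1; (−1)^{3·1·8}·(-1)^1·(-1)^3 = +1.
v=47: a=47^-2·(≡45), b=47^0·(≡18) mod 47; (45|47)=-1, (18|47)=+1; (−1)^{-2·0·23}·(-1)^0·(+1)^-2 = +1.
v=2: v_2(a)=8, v_2(b)=8; units ≡ 5, 1 (mod 8); ε·ε+αω+βω = 0·0+8·0+8·1 ≡ 0  ⇒  (a,b)_2 = +1.
v=7: a=7^2·(≡3), b=7^0·(≡3) mod 7; (3|7)=-1, (3|7)=-1; (−1)^{2·0·3}·(-1)^0·(-1)^2 = +1.
v=3: a=3^-2·(≡1), b=3^2·(≡1) mod 3; (1|3)=+1, (1|3)=+1; (−1)^{-2·2·1}·(+1)^2·(+1)^-2 = +1.
v=43: a=43^-2·(≡20), b=43^0·(≡28) mod 43; (20|43)=-1, (28|43)=-1; (−1)^{-2·0·21}·(-1)^0·(-1)^-2 = +1.
v=∞: 493 > 0 and 515185 > 0  ⇒  (a,b)_∞ = +1.
v=5: a=5^0·(≡2), b=5^3·(≡3) mod 5; (2|5)=-1, (3|5)=-1; (−1)^{0·3·2}·(-1)^3·(-1)^0 = -1.
v=19: a=19^0·(≡15), b=19^1·(≡10) mod 19; (15|19)=-1, (10|19)=-1; (−1)^{0·1·9}·(-1)^1·(-1)^0 = -1.
(493, 515185 / ℚ) ramifies at {5, 19}: a division algebra.

[5, 19]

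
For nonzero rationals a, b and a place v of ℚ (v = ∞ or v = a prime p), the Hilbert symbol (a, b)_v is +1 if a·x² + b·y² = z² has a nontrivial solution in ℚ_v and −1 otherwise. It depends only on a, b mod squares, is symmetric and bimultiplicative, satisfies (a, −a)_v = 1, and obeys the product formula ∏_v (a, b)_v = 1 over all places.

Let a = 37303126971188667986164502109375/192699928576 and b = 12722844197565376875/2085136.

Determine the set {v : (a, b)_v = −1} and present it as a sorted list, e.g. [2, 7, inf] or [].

(a, b) ≡ (15015, 3003) mod (ℚ^×)²; places V = {2, 3, 5, 7, 11, 13, 17, 19, ∞}.
(a,b)_19: α=-6, u≡6; β=-4, v≡1 (mod 19); (6|19)=+1, (1|19)=+1; sign (−1)^0·+1^-4·+1^-6 = +1.
(a,b)_17: α=6, u≡2; β=4, v≡7 (mod 17); (2|17)=+1, (7|17)=-1; sign (−1)^0·+1^4·-1^6 = +1.
(a,b)_5: α=7, u≡2; β=4, v≡3 (mod 5); (2|5)=-1, (3|5)=-1; sign (−1)^0·-1^4·-1^7 = -1.
(a,b)_3: α=9, u≡1; β=5, v≡2 (mod 3); (1|3)=+1, (2|3)=-1; sign (−1)^1·+1^5·-1^9 = +1.
(a,b)_7: α=5, u≡3; β=3, v≡4 (mod 7); (3|7)=-1, (4|7)=+1; sign (−1)^1·-1^3·+1^5 = +1.
(a,b)_11: α=5, u≡5; β=3, v≡1 (mod 11); (5|11)=+1, (1|11)=+1; sign (−1)^1·+1^3·+1^5 = -1.
(a,b)_2: α=-12, β=-4; u≡7, v≡3 (mod 8); ε(u)ε(v)=1·1, αω(v)=-12·1, βω(u)=-4·0; sum ≡ 1  ⇒  -1.
(a,b)_∞: sgn(15015)=+, sgn(3003)=+, so +1.
(a,b)_13: α=5, u≡8; β=3, v≡10 (mod 13); (8|13)=-1, (10|13)=+1; sign (−1)^0·-1^3·+1^5 = -1.
(15015, 3003 / ℚ) ramifies at {2, 5, 11, 13}: a division algebra.

[2, 5, 11, 13]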